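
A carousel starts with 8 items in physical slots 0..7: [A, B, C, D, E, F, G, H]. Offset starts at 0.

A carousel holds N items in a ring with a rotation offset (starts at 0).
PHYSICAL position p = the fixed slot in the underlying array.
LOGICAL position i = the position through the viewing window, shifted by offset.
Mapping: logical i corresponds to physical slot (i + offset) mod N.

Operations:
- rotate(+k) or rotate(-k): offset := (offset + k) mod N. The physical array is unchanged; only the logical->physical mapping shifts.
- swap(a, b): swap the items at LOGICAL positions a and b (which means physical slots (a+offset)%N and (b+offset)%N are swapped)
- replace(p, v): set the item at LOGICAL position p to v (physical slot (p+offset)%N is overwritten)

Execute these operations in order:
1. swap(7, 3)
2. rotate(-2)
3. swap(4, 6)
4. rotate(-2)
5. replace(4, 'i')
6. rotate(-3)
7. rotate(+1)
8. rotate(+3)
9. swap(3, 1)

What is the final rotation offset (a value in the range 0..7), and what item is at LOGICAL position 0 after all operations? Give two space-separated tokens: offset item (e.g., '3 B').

After op 1 (swap(7, 3)): offset=0, physical=[A,B,C,H,E,F,G,D], logical=[A,B,C,H,E,F,G,D]
After op 2 (rotate(-2)): offset=6, physical=[A,B,C,H,E,F,G,D], logical=[G,D,A,B,C,H,E,F]
After op 3 (swap(4, 6)): offset=6, physical=[A,B,E,H,C,F,G,D], logical=[G,D,A,B,E,H,C,F]
After op 4 (rotate(-2)): offset=4, physical=[A,B,E,H,C,F,G,D], logical=[C,F,G,D,A,B,E,H]
After op 5 (replace(4, 'i')): offset=4, physical=[i,B,E,H,C,F,G,D], logical=[C,F,G,D,i,B,E,H]
After op 6 (rotate(-3)): offset=1, physical=[i,B,E,H,C,F,G,D], logical=[B,E,H,C,F,G,D,i]
After op 7 (rotate(+1)): offset=2, physical=[i,B,E,H,C,F,G,D], logical=[E,H,C,F,G,D,i,B]
After op 8 (rotate(+3)): offset=5, physical=[i,B,E,H,C,F,G,D], logical=[F,G,D,i,B,E,H,C]
After op 9 (swap(3, 1)): offset=5, physical=[G,B,E,H,C,F,i,D], logical=[F,i,D,G,B,E,H,C]

Answer: 5 F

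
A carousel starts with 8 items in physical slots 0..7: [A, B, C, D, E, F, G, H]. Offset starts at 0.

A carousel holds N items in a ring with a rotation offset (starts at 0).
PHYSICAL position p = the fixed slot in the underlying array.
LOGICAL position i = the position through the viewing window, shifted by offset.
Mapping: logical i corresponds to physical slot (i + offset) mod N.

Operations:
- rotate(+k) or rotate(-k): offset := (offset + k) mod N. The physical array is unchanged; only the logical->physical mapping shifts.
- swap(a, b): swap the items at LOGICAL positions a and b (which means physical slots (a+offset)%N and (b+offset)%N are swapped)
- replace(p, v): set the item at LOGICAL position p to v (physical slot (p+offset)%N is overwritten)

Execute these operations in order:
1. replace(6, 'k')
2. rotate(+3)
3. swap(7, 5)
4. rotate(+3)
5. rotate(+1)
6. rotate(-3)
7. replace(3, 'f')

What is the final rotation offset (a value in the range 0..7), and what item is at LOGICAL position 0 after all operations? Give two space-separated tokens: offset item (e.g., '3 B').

Answer: 4 E

Derivation:
After op 1 (replace(6, 'k')): offset=0, physical=[A,B,C,D,E,F,k,H], logical=[A,B,C,D,E,F,k,H]
After op 2 (rotate(+3)): offset=3, physical=[A,B,C,D,E,F,k,H], logical=[D,E,F,k,H,A,B,C]
After op 3 (swap(7, 5)): offset=3, physical=[C,B,A,D,E,F,k,H], logical=[D,E,F,k,H,C,B,A]
After op 4 (rotate(+3)): offset=6, physical=[C,B,A,D,E,F,k,H], logical=[k,H,C,B,A,D,E,F]
After op 5 (rotate(+1)): offset=7, physical=[C,B,A,D,E,F,k,H], logical=[H,C,B,A,D,E,F,k]
After op 6 (rotate(-3)): offset=4, physical=[C,B,A,D,E,F,k,H], logical=[E,F,k,H,C,B,A,D]
After op 7 (replace(3, 'f')): offset=4, physical=[C,B,A,D,E,F,k,f], logical=[E,F,k,f,C,B,A,D]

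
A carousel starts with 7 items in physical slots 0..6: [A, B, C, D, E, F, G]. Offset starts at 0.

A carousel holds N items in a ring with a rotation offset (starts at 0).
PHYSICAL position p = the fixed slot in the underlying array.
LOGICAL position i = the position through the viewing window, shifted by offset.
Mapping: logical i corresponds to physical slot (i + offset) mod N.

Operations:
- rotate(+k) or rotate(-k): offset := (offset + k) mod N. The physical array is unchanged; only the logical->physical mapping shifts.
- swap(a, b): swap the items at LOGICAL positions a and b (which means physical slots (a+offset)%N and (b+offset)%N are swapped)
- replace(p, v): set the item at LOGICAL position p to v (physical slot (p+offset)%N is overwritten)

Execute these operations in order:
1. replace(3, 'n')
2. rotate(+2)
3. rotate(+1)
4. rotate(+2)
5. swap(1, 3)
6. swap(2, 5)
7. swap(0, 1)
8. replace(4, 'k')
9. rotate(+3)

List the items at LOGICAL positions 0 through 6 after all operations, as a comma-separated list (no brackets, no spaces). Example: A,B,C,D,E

Answer: G,k,A,E,B,F,n

Derivation:
After op 1 (replace(3, 'n')): offset=0, physical=[A,B,C,n,E,F,G], logical=[A,B,C,n,E,F,G]
After op 2 (rotate(+2)): offset=2, physical=[A,B,C,n,E,F,G], logical=[C,n,E,F,G,A,B]
After op 3 (rotate(+1)): offset=3, physical=[A,B,C,n,E,F,G], logical=[n,E,F,G,A,B,C]
After op 4 (rotate(+2)): offset=5, physical=[A,B,C,n,E,F,G], logical=[F,G,A,B,C,n,E]
After op 5 (swap(1, 3)): offset=5, physical=[A,G,C,n,E,F,B], logical=[F,B,A,G,C,n,E]
After op 6 (swap(2, 5)): offset=5, physical=[n,G,C,A,E,F,B], logical=[F,B,n,G,C,A,E]
After op 7 (swap(0, 1)): offset=5, physical=[n,G,C,A,E,B,F], logical=[B,F,n,G,C,A,E]
After op 8 (replace(4, 'k')): offset=5, physical=[n,G,k,A,E,B,F], logical=[B,F,n,G,k,A,E]
After op 9 (rotate(+3)): offset=1, physical=[n,G,k,A,E,B,F], logical=[G,k,A,E,B,F,n]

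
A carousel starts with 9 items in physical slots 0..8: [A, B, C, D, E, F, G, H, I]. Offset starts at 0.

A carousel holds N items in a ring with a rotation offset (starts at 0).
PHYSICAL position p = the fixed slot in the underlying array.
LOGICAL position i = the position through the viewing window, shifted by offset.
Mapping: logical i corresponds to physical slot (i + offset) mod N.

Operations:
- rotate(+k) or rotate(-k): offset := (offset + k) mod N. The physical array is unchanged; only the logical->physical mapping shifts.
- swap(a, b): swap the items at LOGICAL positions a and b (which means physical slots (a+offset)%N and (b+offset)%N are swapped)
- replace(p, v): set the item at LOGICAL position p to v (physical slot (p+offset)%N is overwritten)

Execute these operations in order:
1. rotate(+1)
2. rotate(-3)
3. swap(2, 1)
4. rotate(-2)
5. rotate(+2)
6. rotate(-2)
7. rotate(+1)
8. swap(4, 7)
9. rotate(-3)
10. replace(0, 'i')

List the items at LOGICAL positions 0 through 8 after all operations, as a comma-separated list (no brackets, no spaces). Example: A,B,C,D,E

Answer: i,B,F,G,H,A,I,E,C

Derivation:
After op 1 (rotate(+1)): offset=1, physical=[A,B,C,D,E,F,G,H,I], logical=[B,C,D,E,F,G,H,I,A]
After op 2 (rotate(-3)): offset=7, physical=[A,B,C,D,E,F,G,H,I], logical=[H,I,A,B,C,D,E,F,G]
After op 3 (swap(2, 1)): offset=7, physical=[I,B,C,D,E,F,G,H,A], logical=[H,A,I,B,C,D,E,F,G]
After op 4 (rotate(-2)): offset=5, physical=[I,B,C,D,E,F,G,H,A], logical=[F,G,H,A,I,B,C,D,E]
After op 5 (rotate(+2)): offset=7, physical=[I,B,C,D,E,F,G,H,A], logical=[H,A,I,B,C,D,E,F,G]
After op 6 (rotate(-2)): offset=5, physical=[I,B,C,D,E,F,G,H,A], logical=[F,G,H,A,I,B,C,D,E]
After op 7 (rotate(+1)): offset=6, physical=[I,B,C,D,E,F,G,H,A], logical=[G,H,A,I,B,C,D,E,F]
After op 8 (swap(4, 7)): offset=6, physical=[I,E,C,D,B,F,G,H,A], logical=[G,H,A,I,E,C,D,B,F]
After op 9 (rotate(-3)): offset=3, physical=[I,E,C,D,B,F,G,H,A], logical=[D,B,F,G,H,A,I,E,C]
After op 10 (replace(0, 'i')): offset=3, physical=[I,E,C,i,B,F,G,H,A], logical=[i,B,F,G,H,A,I,E,C]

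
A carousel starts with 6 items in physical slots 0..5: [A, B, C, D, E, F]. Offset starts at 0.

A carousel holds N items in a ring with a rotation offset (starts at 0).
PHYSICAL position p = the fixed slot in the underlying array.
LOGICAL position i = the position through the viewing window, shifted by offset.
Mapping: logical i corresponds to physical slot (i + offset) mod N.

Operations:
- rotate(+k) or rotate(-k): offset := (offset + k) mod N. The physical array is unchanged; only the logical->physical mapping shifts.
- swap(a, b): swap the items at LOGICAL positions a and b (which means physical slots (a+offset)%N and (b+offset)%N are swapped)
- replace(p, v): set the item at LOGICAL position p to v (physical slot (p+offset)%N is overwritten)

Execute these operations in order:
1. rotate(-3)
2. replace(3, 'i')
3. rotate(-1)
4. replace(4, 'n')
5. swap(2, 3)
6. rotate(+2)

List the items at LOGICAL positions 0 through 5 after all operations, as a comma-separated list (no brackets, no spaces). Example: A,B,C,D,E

Answer: F,E,n,B,C,D

Derivation:
After op 1 (rotate(-3)): offset=3, physical=[A,B,C,D,E,F], logical=[D,E,F,A,B,C]
After op 2 (replace(3, 'i')): offset=3, physical=[i,B,C,D,E,F], logical=[D,E,F,i,B,C]
After op 3 (rotate(-1)): offset=2, physical=[i,B,C,D,E,F], logical=[C,D,E,F,i,B]
After op 4 (replace(4, 'n')): offset=2, physical=[n,B,C,D,E,F], logical=[C,D,E,F,n,B]
After op 5 (swap(2, 3)): offset=2, physical=[n,B,C,D,F,E], logical=[C,D,F,E,n,B]
After op 6 (rotate(+2)): offset=4, physical=[n,B,C,D,F,E], logical=[F,E,n,B,C,D]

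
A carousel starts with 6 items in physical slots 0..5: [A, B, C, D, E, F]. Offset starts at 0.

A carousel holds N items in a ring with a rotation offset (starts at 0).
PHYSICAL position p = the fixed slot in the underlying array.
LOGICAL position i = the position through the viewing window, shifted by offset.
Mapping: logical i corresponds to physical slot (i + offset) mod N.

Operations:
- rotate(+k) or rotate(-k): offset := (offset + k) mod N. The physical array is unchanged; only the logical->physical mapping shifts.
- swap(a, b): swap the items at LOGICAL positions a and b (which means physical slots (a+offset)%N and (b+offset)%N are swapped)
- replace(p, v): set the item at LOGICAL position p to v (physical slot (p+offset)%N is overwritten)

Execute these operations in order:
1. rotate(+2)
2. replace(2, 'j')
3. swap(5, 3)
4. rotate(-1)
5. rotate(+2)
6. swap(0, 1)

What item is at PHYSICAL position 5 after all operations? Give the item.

Answer: B

Derivation:
After op 1 (rotate(+2)): offset=2, physical=[A,B,C,D,E,F], logical=[C,D,E,F,A,B]
After op 2 (replace(2, 'j')): offset=2, physical=[A,B,C,D,j,F], logical=[C,D,j,F,A,B]
After op 3 (swap(5, 3)): offset=2, physical=[A,F,C,D,j,B], logical=[C,D,j,B,A,F]
After op 4 (rotate(-1)): offset=1, physical=[A,F,C,D,j,B], logical=[F,C,D,j,B,A]
After op 5 (rotate(+2)): offset=3, physical=[A,F,C,D,j,B], logical=[D,j,B,A,F,C]
After op 6 (swap(0, 1)): offset=3, physical=[A,F,C,j,D,B], logical=[j,D,B,A,F,C]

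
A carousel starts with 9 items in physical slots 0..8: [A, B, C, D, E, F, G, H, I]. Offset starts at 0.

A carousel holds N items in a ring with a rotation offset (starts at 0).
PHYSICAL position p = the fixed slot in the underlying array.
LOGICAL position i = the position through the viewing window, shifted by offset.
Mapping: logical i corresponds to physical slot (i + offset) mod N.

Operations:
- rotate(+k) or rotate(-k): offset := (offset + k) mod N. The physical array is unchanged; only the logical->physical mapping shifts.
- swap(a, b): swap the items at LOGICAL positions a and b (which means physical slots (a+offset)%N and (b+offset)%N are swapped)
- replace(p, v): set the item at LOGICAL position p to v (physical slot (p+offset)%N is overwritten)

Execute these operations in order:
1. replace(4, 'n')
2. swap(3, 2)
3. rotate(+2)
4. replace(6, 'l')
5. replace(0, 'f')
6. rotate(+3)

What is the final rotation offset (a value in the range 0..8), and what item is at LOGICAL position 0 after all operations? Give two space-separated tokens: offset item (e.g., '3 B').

Answer: 5 F

Derivation:
After op 1 (replace(4, 'n')): offset=0, physical=[A,B,C,D,n,F,G,H,I], logical=[A,B,C,D,n,F,G,H,I]
After op 2 (swap(3, 2)): offset=0, physical=[A,B,D,C,n,F,G,H,I], logical=[A,B,D,C,n,F,G,H,I]
After op 3 (rotate(+2)): offset=2, physical=[A,B,D,C,n,F,G,H,I], logical=[D,C,n,F,G,H,I,A,B]
After op 4 (replace(6, 'l')): offset=2, physical=[A,B,D,C,n,F,G,H,l], logical=[D,C,n,F,G,H,l,A,B]
After op 5 (replace(0, 'f')): offset=2, physical=[A,B,f,C,n,F,G,H,l], logical=[f,C,n,F,G,H,l,A,B]
After op 6 (rotate(+3)): offset=5, physical=[A,B,f,C,n,F,G,H,l], logical=[F,G,H,l,A,B,f,C,n]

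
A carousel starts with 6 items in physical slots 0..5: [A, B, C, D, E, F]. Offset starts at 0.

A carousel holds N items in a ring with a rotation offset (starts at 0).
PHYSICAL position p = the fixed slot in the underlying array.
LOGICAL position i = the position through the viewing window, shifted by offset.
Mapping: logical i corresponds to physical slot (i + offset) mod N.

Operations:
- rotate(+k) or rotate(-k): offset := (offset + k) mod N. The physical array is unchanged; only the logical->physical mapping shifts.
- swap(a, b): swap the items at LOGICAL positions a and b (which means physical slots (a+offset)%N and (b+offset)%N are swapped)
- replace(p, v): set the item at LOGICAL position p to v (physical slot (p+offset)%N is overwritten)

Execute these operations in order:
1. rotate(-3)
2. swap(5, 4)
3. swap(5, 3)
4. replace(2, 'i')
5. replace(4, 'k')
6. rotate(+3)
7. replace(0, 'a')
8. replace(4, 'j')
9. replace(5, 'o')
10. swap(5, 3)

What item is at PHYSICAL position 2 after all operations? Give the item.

Answer: A

Derivation:
After op 1 (rotate(-3)): offset=3, physical=[A,B,C,D,E,F], logical=[D,E,F,A,B,C]
After op 2 (swap(5, 4)): offset=3, physical=[A,C,B,D,E,F], logical=[D,E,F,A,C,B]
After op 3 (swap(5, 3)): offset=3, physical=[B,C,A,D,E,F], logical=[D,E,F,B,C,A]
After op 4 (replace(2, 'i')): offset=3, physical=[B,C,A,D,E,i], logical=[D,E,i,B,C,A]
After op 5 (replace(4, 'k')): offset=3, physical=[B,k,A,D,E,i], logical=[D,E,i,B,k,A]
After op 6 (rotate(+3)): offset=0, physical=[B,k,A,D,E,i], logical=[B,k,A,D,E,i]
After op 7 (replace(0, 'a')): offset=0, physical=[a,k,A,D,E,i], logical=[a,k,A,D,E,i]
After op 8 (replace(4, 'j')): offset=0, physical=[a,k,A,D,j,i], logical=[a,k,A,D,j,i]
After op 9 (replace(5, 'o')): offset=0, physical=[a,k,A,D,j,o], logical=[a,k,A,D,j,o]
After op 10 (swap(5, 3)): offset=0, physical=[a,k,A,o,j,D], logical=[a,k,A,o,j,D]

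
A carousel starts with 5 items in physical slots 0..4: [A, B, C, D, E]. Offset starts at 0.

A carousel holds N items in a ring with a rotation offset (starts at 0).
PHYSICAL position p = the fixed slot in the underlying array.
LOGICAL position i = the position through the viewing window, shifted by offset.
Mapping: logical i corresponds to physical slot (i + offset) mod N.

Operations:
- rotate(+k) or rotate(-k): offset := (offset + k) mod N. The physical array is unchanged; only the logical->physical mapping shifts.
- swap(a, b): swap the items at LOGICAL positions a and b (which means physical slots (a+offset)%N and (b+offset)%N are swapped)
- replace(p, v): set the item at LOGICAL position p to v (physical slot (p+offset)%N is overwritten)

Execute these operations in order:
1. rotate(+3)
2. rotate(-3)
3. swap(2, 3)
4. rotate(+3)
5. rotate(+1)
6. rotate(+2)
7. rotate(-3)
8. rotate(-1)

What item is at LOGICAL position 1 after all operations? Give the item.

After op 1 (rotate(+3)): offset=3, physical=[A,B,C,D,E], logical=[D,E,A,B,C]
After op 2 (rotate(-3)): offset=0, physical=[A,B,C,D,E], logical=[A,B,C,D,E]
After op 3 (swap(2, 3)): offset=0, physical=[A,B,D,C,E], logical=[A,B,D,C,E]
After op 4 (rotate(+3)): offset=3, physical=[A,B,D,C,E], logical=[C,E,A,B,D]
After op 5 (rotate(+1)): offset=4, physical=[A,B,D,C,E], logical=[E,A,B,D,C]
After op 6 (rotate(+2)): offset=1, physical=[A,B,D,C,E], logical=[B,D,C,E,A]
After op 7 (rotate(-3)): offset=3, physical=[A,B,D,C,E], logical=[C,E,A,B,D]
After op 8 (rotate(-1)): offset=2, physical=[A,B,D,C,E], logical=[D,C,E,A,B]

Answer: C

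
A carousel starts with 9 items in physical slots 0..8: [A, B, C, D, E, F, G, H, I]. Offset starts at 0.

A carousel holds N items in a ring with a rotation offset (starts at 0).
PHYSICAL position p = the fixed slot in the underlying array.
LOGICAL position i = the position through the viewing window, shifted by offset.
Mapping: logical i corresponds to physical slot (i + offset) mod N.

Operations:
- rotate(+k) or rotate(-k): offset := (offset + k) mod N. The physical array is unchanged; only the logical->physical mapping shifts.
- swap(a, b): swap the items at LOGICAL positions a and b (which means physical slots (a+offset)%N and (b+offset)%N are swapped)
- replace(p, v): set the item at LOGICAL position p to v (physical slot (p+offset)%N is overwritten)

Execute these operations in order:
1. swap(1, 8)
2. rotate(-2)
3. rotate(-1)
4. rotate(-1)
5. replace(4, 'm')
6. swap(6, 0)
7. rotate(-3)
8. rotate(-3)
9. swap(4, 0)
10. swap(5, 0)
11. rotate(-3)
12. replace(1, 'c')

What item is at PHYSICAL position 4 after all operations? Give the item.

Answer: D

Derivation:
After op 1 (swap(1, 8)): offset=0, physical=[A,I,C,D,E,F,G,H,B], logical=[A,I,C,D,E,F,G,H,B]
After op 2 (rotate(-2)): offset=7, physical=[A,I,C,D,E,F,G,H,B], logical=[H,B,A,I,C,D,E,F,G]
After op 3 (rotate(-1)): offset=6, physical=[A,I,C,D,E,F,G,H,B], logical=[G,H,B,A,I,C,D,E,F]
After op 4 (rotate(-1)): offset=5, physical=[A,I,C,D,E,F,G,H,B], logical=[F,G,H,B,A,I,C,D,E]
After op 5 (replace(4, 'm')): offset=5, physical=[m,I,C,D,E,F,G,H,B], logical=[F,G,H,B,m,I,C,D,E]
After op 6 (swap(6, 0)): offset=5, physical=[m,I,F,D,E,C,G,H,B], logical=[C,G,H,B,m,I,F,D,E]
After op 7 (rotate(-3)): offset=2, physical=[m,I,F,D,E,C,G,H,B], logical=[F,D,E,C,G,H,B,m,I]
After op 8 (rotate(-3)): offset=8, physical=[m,I,F,D,E,C,G,H,B], logical=[B,m,I,F,D,E,C,G,H]
After op 9 (swap(4, 0)): offset=8, physical=[m,I,F,B,E,C,G,H,D], logical=[D,m,I,F,B,E,C,G,H]
After op 10 (swap(5, 0)): offset=8, physical=[m,I,F,B,D,C,G,H,E], logical=[E,m,I,F,B,D,C,G,H]
After op 11 (rotate(-3)): offset=5, physical=[m,I,F,B,D,C,G,H,E], logical=[C,G,H,E,m,I,F,B,D]
After op 12 (replace(1, 'c')): offset=5, physical=[m,I,F,B,D,C,c,H,E], logical=[C,c,H,E,m,I,F,B,D]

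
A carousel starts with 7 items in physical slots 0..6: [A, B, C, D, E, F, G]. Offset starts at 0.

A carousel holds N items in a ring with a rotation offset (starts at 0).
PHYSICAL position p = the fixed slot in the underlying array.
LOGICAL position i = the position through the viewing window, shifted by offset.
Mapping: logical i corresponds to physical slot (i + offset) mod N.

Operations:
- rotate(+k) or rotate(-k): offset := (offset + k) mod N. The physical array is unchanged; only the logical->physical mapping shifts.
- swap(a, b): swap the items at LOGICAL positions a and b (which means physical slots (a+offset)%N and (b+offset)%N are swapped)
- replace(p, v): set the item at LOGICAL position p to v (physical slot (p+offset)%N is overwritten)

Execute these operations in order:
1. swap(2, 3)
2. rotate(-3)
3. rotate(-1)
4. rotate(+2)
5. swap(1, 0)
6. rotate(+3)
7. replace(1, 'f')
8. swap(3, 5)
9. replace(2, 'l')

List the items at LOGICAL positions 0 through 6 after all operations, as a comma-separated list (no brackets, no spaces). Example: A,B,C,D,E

After op 1 (swap(2, 3)): offset=0, physical=[A,B,D,C,E,F,G], logical=[A,B,D,C,E,F,G]
After op 2 (rotate(-3)): offset=4, physical=[A,B,D,C,E,F,G], logical=[E,F,G,A,B,D,C]
After op 3 (rotate(-1)): offset=3, physical=[A,B,D,C,E,F,G], logical=[C,E,F,G,A,B,D]
After op 4 (rotate(+2)): offset=5, physical=[A,B,D,C,E,F,G], logical=[F,G,A,B,D,C,E]
After op 5 (swap(1, 0)): offset=5, physical=[A,B,D,C,E,G,F], logical=[G,F,A,B,D,C,E]
After op 6 (rotate(+3)): offset=1, physical=[A,B,D,C,E,G,F], logical=[B,D,C,E,G,F,A]
After op 7 (replace(1, 'f')): offset=1, physical=[A,B,f,C,E,G,F], logical=[B,f,C,E,G,F,A]
After op 8 (swap(3, 5)): offset=1, physical=[A,B,f,C,F,G,E], logical=[B,f,C,F,G,E,A]
After op 9 (replace(2, 'l')): offset=1, physical=[A,B,f,l,F,G,E], logical=[B,f,l,F,G,E,A]

Answer: B,f,l,F,G,E,A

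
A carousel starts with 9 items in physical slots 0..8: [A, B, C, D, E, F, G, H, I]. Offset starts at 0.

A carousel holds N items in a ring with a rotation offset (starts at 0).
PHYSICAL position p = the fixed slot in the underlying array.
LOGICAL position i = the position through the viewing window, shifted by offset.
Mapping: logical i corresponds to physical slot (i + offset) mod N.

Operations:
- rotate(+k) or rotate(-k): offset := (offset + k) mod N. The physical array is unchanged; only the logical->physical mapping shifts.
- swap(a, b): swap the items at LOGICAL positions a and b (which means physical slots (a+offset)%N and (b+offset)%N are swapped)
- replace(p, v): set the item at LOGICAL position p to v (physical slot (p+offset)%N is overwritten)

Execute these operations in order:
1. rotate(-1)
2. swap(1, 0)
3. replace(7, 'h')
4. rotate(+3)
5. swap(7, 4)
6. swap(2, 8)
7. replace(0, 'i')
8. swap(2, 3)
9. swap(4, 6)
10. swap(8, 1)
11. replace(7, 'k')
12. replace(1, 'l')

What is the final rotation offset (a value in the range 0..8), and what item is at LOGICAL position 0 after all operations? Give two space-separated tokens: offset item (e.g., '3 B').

After op 1 (rotate(-1)): offset=8, physical=[A,B,C,D,E,F,G,H,I], logical=[I,A,B,C,D,E,F,G,H]
After op 2 (swap(1, 0)): offset=8, physical=[I,B,C,D,E,F,G,H,A], logical=[A,I,B,C,D,E,F,G,H]
After op 3 (replace(7, 'h')): offset=8, physical=[I,B,C,D,E,F,h,H,A], logical=[A,I,B,C,D,E,F,h,H]
After op 4 (rotate(+3)): offset=2, physical=[I,B,C,D,E,F,h,H,A], logical=[C,D,E,F,h,H,A,I,B]
After op 5 (swap(7, 4)): offset=2, physical=[h,B,C,D,E,F,I,H,A], logical=[C,D,E,F,I,H,A,h,B]
After op 6 (swap(2, 8)): offset=2, physical=[h,E,C,D,B,F,I,H,A], logical=[C,D,B,F,I,H,A,h,E]
After op 7 (replace(0, 'i')): offset=2, physical=[h,E,i,D,B,F,I,H,A], logical=[i,D,B,F,I,H,A,h,E]
After op 8 (swap(2, 3)): offset=2, physical=[h,E,i,D,F,B,I,H,A], logical=[i,D,F,B,I,H,A,h,E]
After op 9 (swap(4, 6)): offset=2, physical=[h,E,i,D,F,B,A,H,I], logical=[i,D,F,B,A,H,I,h,E]
After op 10 (swap(8, 1)): offset=2, physical=[h,D,i,E,F,B,A,H,I], logical=[i,E,F,B,A,H,I,h,D]
After op 11 (replace(7, 'k')): offset=2, physical=[k,D,i,E,F,B,A,H,I], logical=[i,E,F,B,A,H,I,k,D]
After op 12 (replace(1, 'l')): offset=2, physical=[k,D,i,l,F,B,A,H,I], logical=[i,l,F,B,A,H,I,k,D]

Answer: 2 i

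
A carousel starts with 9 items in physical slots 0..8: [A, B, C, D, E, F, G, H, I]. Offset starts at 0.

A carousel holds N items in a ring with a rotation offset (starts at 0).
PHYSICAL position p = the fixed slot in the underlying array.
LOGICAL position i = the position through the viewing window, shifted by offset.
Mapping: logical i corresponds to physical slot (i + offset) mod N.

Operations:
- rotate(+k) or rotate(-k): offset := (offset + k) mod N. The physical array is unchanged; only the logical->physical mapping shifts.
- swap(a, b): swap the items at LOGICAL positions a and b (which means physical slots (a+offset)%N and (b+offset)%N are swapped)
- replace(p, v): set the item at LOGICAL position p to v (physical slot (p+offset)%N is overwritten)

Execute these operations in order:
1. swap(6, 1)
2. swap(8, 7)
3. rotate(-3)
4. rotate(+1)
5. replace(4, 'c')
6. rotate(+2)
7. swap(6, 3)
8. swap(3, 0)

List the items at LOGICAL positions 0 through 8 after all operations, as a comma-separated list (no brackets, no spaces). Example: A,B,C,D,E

After op 1 (swap(6, 1)): offset=0, physical=[A,G,C,D,E,F,B,H,I], logical=[A,G,C,D,E,F,B,H,I]
After op 2 (swap(8, 7)): offset=0, physical=[A,G,C,D,E,F,B,I,H], logical=[A,G,C,D,E,F,B,I,H]
After op 3 (rotate(-3)): offset=6, physical=[A,G,C,D,E,F,B,I,H], logical=[B,I,H,A,G,C,D,E,F]
After op 4 (rotate(+1)): offset=7, physical=[A,G,C,D,E,F,B,I,H], logical=[I,H,A,G,C,D,E,F,B]
After op 5 (replace(4, 'c')): offset=7, physical=[A,G,c,D,E,F,B,I,H], logical=[I,H,A,G,c,D,E,F,B]
After op 6 (rotate(+2)): offset=0, physical=[A,G,c,D,E,F,B,I,H], logical=[A,G,c,D,E,F,B,I,H]
After op 7 (swap(6, 3)): offset=0, physical=[A,G,c,B,E,F,D,I,H], logical=[A,G,c,B,E,F,D,I,H]
After op 8 (swap(3, 0)): offset=0, physical=[B,G,c,A,E,F,D,I,H], logical=[B,G,c,A,E,F,D,I,H]

Answer: B,G,c,A,E,F,D,I,H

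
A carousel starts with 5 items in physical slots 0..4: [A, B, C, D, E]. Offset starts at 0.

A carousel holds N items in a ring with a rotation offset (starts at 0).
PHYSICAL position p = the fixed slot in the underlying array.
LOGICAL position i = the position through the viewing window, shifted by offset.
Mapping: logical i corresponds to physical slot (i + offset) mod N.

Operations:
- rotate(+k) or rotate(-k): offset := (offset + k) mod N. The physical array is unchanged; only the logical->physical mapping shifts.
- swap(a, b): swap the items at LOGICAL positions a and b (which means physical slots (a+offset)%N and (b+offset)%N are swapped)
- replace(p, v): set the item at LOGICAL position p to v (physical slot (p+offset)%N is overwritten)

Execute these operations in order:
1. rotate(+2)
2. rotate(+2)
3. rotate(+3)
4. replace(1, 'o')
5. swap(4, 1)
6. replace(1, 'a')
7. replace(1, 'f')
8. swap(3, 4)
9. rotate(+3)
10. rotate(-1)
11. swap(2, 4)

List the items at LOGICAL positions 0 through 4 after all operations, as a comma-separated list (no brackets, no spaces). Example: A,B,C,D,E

Answer: E,o,f,C,A

Derivation:
After op 1 (rotate(+2)): offset=2, physical=[A,B,C,D,E], logical=[C,D,E,A,B]
After op 2 (rotate(+2)): offset=4, physical=[A,B,C,D,E], logical=[E,A,B,C,D]
After op 3 (rotate(+3)): offset=2, physical=[A,B,C,D,E], logical=[C,D,E,A,B]
After op 4 (replace(1, 'o')): offset=2, physical=[A,B,C,o,E], logical=[C,o,E,A,B]
After op 5 (swap(4, 1)): offset=2, physical=[A,o,C,B,E], logical=[C,B,E,A,o]
After op 6 (replace(1, 'a')): offset=2, physical=[A,o,C,a,E], logical=[C,a,E,A,o]
After op 7 (replace(1, 'f')): offset=2, physical=[A,o,C,f,E], logical=[C,f,E,A,o]
After op 8 (swap(3, 4)): offset=2, physical=[o,A,C,f,E], logical=[C,f,E,o,A]
After op 9 (rotate(+3)): offset=0, physical=[o,A,C,f,E], logical=[o,A,C,f,E]
After op 10 (rotate(-1)): offset=4, physical=[o,A,C,f,E], logical=[E,o,A,C,f]
After op 11 (swap(2, 4)): offset=4, physical=[o,f,C,A,E], logical=[E,o,f,C,A]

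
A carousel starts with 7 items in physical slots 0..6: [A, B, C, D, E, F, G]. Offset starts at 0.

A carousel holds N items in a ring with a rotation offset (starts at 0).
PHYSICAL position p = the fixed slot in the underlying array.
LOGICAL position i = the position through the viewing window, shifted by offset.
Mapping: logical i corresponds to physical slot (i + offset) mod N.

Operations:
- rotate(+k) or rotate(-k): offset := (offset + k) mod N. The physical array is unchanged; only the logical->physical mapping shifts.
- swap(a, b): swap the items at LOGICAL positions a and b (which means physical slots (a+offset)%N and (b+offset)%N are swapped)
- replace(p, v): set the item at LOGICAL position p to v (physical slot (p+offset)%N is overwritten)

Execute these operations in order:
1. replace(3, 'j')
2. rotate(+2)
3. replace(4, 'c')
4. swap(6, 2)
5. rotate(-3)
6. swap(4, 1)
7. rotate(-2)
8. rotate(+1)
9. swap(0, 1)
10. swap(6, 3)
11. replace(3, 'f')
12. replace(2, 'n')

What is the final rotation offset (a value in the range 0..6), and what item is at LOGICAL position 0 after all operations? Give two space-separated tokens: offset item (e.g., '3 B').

After op 1 (replace(3, 'j')): offset=0, physical=[A,B,C,j,E,F,G], logical=[A,B,C,j,E,F,G]
After op 2 (rotate(+2)): offset=2, physical=[A,B,C,j,E,F,G], logical=[C,j,E,F,G,A,B]
After op 3 (replace(4, 'c')): offset=2, physical=[A,B,C,j,E,F,c], logical=[C,j,E,F,c,A,B]
After op 4 (swap(6, 2)): offset=2, physical=[A,E,C,j,B,F,c], logical=[C,j,B,F,c,A,E]
After op 5 (rotate(-3)): offset=6, physical=[A,E,C,j,B,F,c], logical=[c,A,E,C,j,B,F]
After op 6 (swap(4, 1)): offset=6, physical=[j,E,C,A,B,F,c], logical=[c,j,E,C,A,B,F]
After op 7 (rotate(-2)): offset=4, physical=[j,E,C,A,B,F,c], logical=[B,F,c,j,E,C,A]
After op 8 (rotate(+1)): offset=5, physical=[j,E,C,A,B,F,c], logical=[F,c,j,E,C,A,B]
After op 9 (swap(0, 1)): offset=5, physical=[j,E,C,A,B,c,F], logical=[c,F,j,E,C,A,B]
After op 10 (swap(6, 3)): offset=5, physical=[j,B,C,A,E,c,F], logical=[c,F,j,B,C,A,E]
After op 11 (replace(3, 'f')): offset=5, physical=[j,f,C,A,E,c,F], logical=[c,F,j,f,C,A,E]
After op 12 (replace(2, 'n')): offset=5, physical=[n,f,C,A,E,c,F], logical=[c,F,n,f,C,A,E]

Answer: 5 c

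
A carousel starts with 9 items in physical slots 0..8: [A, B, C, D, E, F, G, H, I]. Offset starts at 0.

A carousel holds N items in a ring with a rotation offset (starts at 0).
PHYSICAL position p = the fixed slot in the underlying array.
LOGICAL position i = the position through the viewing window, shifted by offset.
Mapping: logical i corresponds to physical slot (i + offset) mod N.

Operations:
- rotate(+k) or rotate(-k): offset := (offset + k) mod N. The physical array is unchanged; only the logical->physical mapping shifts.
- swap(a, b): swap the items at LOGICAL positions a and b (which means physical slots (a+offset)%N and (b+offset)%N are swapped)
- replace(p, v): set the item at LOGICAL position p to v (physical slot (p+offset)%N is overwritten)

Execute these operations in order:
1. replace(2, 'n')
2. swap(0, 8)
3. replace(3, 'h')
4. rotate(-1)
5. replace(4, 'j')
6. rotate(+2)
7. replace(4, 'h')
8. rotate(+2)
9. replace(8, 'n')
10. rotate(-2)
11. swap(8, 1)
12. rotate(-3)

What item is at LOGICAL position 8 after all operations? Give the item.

After op 1 (replace(2, 'n')): offset=0, physical=[A,B,n,D,E,F,G,H,I], logical=[A,B,n,D,E,F,G,H,I]
After op 2 (swap(0, 8)): offset=0, physical=[I,B,n,D,E,F,G,H,A], logical=[I,B,n,D,E,F,G,H,A]
After op 3 (replace(3, 'h')): offset=0, physical=[I,B,n,h,E,F,G,H,A], logical=[I,B,n,h,E,F,G,H,A]
After op 4 (rotate(-1)): offset=8, physical=[I,B,n,h,E,F,G,H,A], logical=[A,I,B,n,h,E,F,G,H]
After op 5 (replace(4, 'j')): offset=8, physical=[I,B,n,j,E,F,G,H,A], logical=[A,I,B,n,j,E,F,G,H]
After op 6 (rotate(+2)): offset=1, physical=[I,B,n,j,E,F,G,H,A], logical=[B,n,j,E,F,G,H,A,I]
After op 7 (replace(4, 'h')): offset=1, physical=[I,B,n,j,E,h,G,H,A], logical=[B,n,j,E,h,G,H,A,I]
After op 8 (rotate(+2)): offset=3, physical=[I,B,n,j,E,h,G,H,A], logical=[j,E,h,G,H,A,I,B,n]
After op 9 (replace(8, 'n')): offset=3, physical=[I,B,n,j,E,h,G,H,A], logical=[j,E,h,G,H,A,I,B,n]
After op 10 (rotate(-2)): offset=1, physical=[I,B,n,j,E,h,G,H,A], logical=[B,n,j,E,h,G,H,A,I]
After op 11 (swap(8, 1)): offset=1, physical=[n,B,I,j,E,h,G,H,A], logical=[B,I,j,E,h,G,H,A,n]
After op 12 (rotate(-3)): offset=7, physical=[n,B,I,j,E,h,G,H,A], logical=[H,A,n,B,I,j,E,h,G]

Answer: G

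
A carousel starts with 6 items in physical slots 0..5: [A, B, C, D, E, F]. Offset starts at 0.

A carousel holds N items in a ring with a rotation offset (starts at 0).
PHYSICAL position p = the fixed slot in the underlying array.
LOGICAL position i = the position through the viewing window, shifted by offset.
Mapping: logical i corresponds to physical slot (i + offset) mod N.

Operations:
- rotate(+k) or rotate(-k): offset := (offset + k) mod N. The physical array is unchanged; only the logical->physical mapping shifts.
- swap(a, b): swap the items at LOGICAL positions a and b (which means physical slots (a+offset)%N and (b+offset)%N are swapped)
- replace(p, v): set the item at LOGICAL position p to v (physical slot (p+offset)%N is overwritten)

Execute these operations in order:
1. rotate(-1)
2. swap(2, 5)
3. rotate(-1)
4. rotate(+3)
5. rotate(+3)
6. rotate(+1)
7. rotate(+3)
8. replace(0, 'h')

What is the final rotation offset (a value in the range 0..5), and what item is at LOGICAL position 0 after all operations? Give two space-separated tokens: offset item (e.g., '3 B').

Answer: 2 h

Derivation:
After op 1 (rotate(-1)): offset=5, physical=[A,B,C,D,E,F], logical=[F,A,B,C,D,E]
After op 2 (swap(2, 5)): offset=5, physical=[A,E,C,D,B,F], logical=[F,A,E,C,D,B]
After op 3 (rotate(-1)): offset=4, physical=[A,E,C,D,B,F], logical=[B,F,A,E,C,D]
After op 4 (rotate(+3)): offset=1, physical=[A,E,C,D,B,F], logical=[E,C,D,B,F,A]
After op 5 (rotate(+3)): offset=4, physical=[A,E,C,D,B,F], logical=[B,F,A,E,C,D]
After op 6 (rotate(+1)): offset=5, physical=[A,E,C,D,B,F], logical=[F,A,E,C,D,B]
After op 7 (rotate(+3)): offset=2, physical=[A,E,C,D,B,F], logical=[C,D,B,F,A,E]
After op 8 (replace(0, 'h')): offset=2, physical=[A,E,h,D,B,F], logical=[h,D,B,F,A,E]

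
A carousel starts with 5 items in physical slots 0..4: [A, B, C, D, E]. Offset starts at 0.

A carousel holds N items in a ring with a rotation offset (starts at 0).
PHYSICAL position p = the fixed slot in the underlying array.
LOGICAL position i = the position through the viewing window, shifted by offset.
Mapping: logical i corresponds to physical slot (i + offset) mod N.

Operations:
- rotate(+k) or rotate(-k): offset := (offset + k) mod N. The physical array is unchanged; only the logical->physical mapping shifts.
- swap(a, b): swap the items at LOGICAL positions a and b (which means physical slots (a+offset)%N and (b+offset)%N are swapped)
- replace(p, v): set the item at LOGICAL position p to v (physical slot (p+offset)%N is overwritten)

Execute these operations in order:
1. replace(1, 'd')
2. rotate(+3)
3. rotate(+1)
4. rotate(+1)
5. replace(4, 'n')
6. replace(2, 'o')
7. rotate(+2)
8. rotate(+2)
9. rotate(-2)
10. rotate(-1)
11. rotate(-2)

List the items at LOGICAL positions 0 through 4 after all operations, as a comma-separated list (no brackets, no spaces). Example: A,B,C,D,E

After op 1 (replace(1, 'd')): offset=0, physical=[A,d,C,D,E], logical=[A,d,C,D,E]
After op 2 (rotate(+3)): offset=3, physical=[A,d,C,D,E], logical=[D,E,A,d,C]
After op 3 (rotate(+1)): offset=4, physical=[A,d,C,D,E], logical=[E,A,d,C,D]
After op 4 (rotate(+1)): offset=0, physical=[A,d,C,D,E], logical=[A,d,C,D,E]
After op 5 (replace(4, 'n')): offset=0, physical=[A,d,C,D,n], logical=[A,d,C,D,n]
After op 6 (replace(2, 'o')): offset=0, physical=[A,d,o,D,n], logical=[A,d,o,D,n]
After op 7 (rotate(+2)): offset=2, physical=[A,d,o,D,n], logical=[o,D,n,A,d]
After op 8 (rotate(+2)): offset=4, physical=[A,d,o,D,n], logical=[n,A,d,o,D]
After op 9 (rotate(-2)): offset=2, physical=[A,d,o,D,n], logical=[o,D,n,A,d]
After op 10 (rotate(-1)): offset=1, physical=[A,d,o,D,n], logical=[d,o,D,n,A]
After op 11 (rotate(-2)): offset=4, physical=[A,d,o,D,n], logical=[n,A,d,o,D]

Answer: n,A,d,o,D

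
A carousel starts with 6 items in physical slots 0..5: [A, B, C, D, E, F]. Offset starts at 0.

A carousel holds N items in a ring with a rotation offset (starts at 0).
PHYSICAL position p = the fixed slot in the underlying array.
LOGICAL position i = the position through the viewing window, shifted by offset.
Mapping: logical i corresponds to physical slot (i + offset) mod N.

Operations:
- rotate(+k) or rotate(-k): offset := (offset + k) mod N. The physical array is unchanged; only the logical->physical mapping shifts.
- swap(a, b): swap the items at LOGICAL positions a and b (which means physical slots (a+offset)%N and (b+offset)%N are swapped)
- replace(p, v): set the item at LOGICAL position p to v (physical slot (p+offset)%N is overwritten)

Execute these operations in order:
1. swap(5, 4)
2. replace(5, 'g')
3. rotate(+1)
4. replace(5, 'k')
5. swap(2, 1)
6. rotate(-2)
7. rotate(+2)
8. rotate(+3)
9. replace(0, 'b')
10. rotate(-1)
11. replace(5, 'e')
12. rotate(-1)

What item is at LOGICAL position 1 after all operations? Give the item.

Answer: C

Derivation:
After op 1 (swap(5, 4)): offset=0, physical=[A,B,C,D,F,E], logical=[A,B,C,D,F,E]
After op 2 (replace(5, 'g')): offset=0, physical=[A,B,C,D,F,g], logical=[A,B,C,D,F,g]
After op 3 (rotate(+1)): offset=1, physical=[A,B,C,D,F,g], logical=[B,C,D,F,g,A]
After op 4 (replace(5, 'k')): offset=1, physical=[k,B,C,D,F,g], logical=[B,C,D,F,g,k]
After op 5 (swap(2, 1)): offset=1, physical=[k,B,D,C,F,g], logical=[B,D,C,F,g,k]
After op 6 (rotate(-2)): offset=5, physical=[k,B,D,C,F,g], logical=[g,k,B,D,C,F]
After op 7 (rotate(+2)): offset=1, physical=[k,B,D,C,F,g], logical=[B,D,C,F,g,k]
After op 8 (rotate(+3)): offset=4, physical=[k,B,D,C,F,g], logical=[F,g,k,B,D,C]
After op 9 (replace(0, 'b')): offset=4, physical=[k,B,D,C,b,g], logical=[b,g,k,B,D,C]
After op 10 (rotate(-1)): offset=3, physical=[k,B,D,C,b,g], logical=[C,b,g,k,B,D]
After op 11 (replace(5, 'e')): offset=3, physical=[k,B,e,C,b,g], logical=[C,b,g,k,B,e]
After op 12 (rotate(-1)): offset=2, physical=[k,B,e,C,b,g], logical=[e,C,b,g,k,B]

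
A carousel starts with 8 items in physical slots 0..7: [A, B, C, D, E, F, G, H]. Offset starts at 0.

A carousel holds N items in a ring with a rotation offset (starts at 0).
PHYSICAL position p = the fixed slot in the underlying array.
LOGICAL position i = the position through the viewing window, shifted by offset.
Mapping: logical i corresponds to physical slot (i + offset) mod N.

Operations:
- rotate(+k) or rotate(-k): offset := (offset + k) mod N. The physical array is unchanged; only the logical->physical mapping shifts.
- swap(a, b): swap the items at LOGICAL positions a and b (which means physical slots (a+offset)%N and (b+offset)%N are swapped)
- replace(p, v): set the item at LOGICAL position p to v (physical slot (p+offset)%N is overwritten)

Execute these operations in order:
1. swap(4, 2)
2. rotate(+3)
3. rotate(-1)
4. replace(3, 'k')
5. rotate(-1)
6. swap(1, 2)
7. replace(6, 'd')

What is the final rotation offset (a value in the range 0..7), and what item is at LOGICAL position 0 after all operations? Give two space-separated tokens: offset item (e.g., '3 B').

After op 1 (swap(4, 2)): offset=0, physical=[A,B,E,D,C,F,G,H], logical=[A,B,E,D,C,F,G,H]
After op 2 (rotate(+3)): offset=3, physical=[A,B,E,D,C,F,G,H], logical=[D,C,F,G,H,A,B,E]
After op 3 (rotate(-1)): offset=2, physical=[A,B,E,D,C,F,G,H], logical=[E,D,C,F,G,H,A,B]
After op 4 (replace(3, 'k')): offset=2, physical=[A,B,E,D,C,k,G,H], logical=[E,D,C,k,G,H,A,B]
After op 5 (rotate(-1)): offset=1, physical=[A,B,E,D,C,k,G,H], logical=[B,E,D,C,k,G,H,A]
After op 6 (swap(1, 2)): offset=1, physical=[A,B,D,E,C,k,G,H], logical=[B,D,E,C,k,G,H,A]
After op 7 (replace(6, 'd')): offset=1, physical=[A,B,D,E,C,k,G,d], logical=[B,D,E,C,k,G,d,A]

Answer: 1 B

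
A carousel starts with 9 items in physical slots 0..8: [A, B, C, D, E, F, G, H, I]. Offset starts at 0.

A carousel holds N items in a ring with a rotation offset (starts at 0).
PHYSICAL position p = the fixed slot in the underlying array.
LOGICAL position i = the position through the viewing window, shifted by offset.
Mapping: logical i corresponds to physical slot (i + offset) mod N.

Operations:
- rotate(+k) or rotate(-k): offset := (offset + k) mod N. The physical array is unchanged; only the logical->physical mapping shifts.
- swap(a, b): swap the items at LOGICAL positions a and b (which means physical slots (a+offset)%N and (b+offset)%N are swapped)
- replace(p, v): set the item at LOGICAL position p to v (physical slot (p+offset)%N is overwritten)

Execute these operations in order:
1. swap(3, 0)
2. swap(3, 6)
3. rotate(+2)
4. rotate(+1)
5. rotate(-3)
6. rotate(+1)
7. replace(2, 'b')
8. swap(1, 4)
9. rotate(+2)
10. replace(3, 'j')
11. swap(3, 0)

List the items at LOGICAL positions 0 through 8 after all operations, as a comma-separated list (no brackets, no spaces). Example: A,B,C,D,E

Answer: j,E,C,b,H,I,D,B,F

Derivation:
After op 1 (swap(3, 0)): offset=0, physical=[D,B,C,A,E,F,G,H,I], logical=[D,B,C,A,E,F,G,H,I]
After op 2 (swap(3, 6)): offset=0, physical=[D,B,C,G,E,F,A,H,I], logical=[D,B,C,G,E,F,A,H,I]
After op 3 (rotate(+2)): offset=2, physical=[D,B,C,G,E,F,A,H,I], logical=[C,G,E,F,A,H,I,D,B]
After op 4 (rotate(+1)): offset=3, physical=[D,B,C,G,E,F,A,H,I], logical=[G,E,F,A,H,I,D,B,C]
After op 5 (rotate(-3)): offset=0, physical=[D,B,C,G,E,F,A,H,I], logical=[D,B,C,G,E,F,A,H,I]
After op 6 (rotate(+1)): offset=1, physical=[D,B,C,G,E,F,A,H,I], logical=[B,C,G,E,F,A,H,I,D]
After op 7 (replace(2, 'b')): offset=1, physical=[D,B,C,b,E,F,A,H,I], logical=[B,C,b,E,F,A,H,I,D]
After op 8 (swap(1, 4)): offset=1, physical=[D,B,F,b,E,C,A,H,I], logical=[B,F,b,E,C,A,H,I,D]
After op 9 (rotate(+2)): offset=3, physical=[D,B,F,b,E,C,A,H,I], logical=[b,E,C,A,H,I,D,B,F]
After op 10 (replace(3, 'j')): offset=3, physical=[D,B,F,b,E,C,j,H,I], logical=[b,E,C,j,H,I,D,B,F]
After op 11 (swap(3, 0)): offset=3, physical=[D,B,F,j,E,C,b,H,I], logical=[j,E,C,b,H,I,D,B,F]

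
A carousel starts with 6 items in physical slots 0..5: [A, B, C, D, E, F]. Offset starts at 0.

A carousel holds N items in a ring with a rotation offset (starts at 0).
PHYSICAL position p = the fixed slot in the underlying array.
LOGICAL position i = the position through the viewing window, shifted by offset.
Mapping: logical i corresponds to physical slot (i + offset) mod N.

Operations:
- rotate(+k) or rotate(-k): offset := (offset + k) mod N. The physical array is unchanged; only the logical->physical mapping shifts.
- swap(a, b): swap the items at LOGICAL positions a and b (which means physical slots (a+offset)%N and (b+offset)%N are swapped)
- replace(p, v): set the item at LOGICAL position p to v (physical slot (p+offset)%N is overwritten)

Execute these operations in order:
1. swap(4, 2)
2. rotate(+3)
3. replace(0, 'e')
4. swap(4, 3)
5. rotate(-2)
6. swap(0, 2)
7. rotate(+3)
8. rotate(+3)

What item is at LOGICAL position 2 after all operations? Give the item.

After op 1 (swap(4, 2)): offset=0, physical=[A,B,E,D,C,F], logical=[A,B,E,D,C,F]
After op 2 (rotate(+3)): offset=3, physical=[A,B,E,D,C,F], logical=[D,C,F,A,B,E]
After op 3 (replace(0, 'e')): offset=3, physical=[A,B,E,e,C,F], logical=[e,C,F,A,B,E]
After op 4 (swap(4, 3)): offset=3, physical=[B,A,E,e,C,F], logical=[e,C,F,B,A,E]
After op 5 (rotate(-2)): offset=1, physical=[B,A,E,e,C,F], logical=[A,E,e,C,F,B]
After op 6 (swap(0, 2)): offset=1, physical=[B,e,E,A,C,F], logical=[e,E,A,C,F,B]
After op 7 (rotate(+3)): offset=4, physical=[B,e,E,A,C,F], logical=[C,F,B,e,E,A]
After op 8 (rotate(+3)): offset=1, physical=[B,e,E,A,C,F], logical=[e,E,A,C,F,B]

Answer: A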